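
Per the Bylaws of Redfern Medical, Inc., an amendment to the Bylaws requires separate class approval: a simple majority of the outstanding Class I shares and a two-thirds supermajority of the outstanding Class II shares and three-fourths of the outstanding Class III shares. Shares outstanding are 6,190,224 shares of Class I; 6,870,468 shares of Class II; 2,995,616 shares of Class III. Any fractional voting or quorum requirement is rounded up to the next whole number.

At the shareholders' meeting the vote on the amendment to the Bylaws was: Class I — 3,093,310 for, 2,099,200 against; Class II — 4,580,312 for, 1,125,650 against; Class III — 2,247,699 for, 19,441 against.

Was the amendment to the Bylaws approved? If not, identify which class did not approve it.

Not approved — the Class I shares did not give the required vote.

Class I: a majority of 6190224 is 3095113; 3,095,113 required, 3,093,310 in favor — not approved.
Class II: 2/3 of 6870468 = 4580312; 4,580,312 required, 4,580,312 in favor — approved.
Class III: 3/4 of 2995616 = 2246712; 2,246,712 required, 2,247,699 in favor — approved.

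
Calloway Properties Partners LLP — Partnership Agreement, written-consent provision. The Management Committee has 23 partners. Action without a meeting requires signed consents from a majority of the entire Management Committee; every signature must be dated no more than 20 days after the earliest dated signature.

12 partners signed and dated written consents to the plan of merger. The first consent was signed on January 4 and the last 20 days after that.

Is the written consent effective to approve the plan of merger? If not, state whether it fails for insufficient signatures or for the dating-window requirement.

Effective — both the signature and dating-window requirements are satisfied.

Signatures required: a majority of 23 — a majority of 23 is 12, so 12 needed; 12 signed. Sufficient.
Dating window: the latest signature is 20 days after the earliest; the limit is 20 days. Within the window.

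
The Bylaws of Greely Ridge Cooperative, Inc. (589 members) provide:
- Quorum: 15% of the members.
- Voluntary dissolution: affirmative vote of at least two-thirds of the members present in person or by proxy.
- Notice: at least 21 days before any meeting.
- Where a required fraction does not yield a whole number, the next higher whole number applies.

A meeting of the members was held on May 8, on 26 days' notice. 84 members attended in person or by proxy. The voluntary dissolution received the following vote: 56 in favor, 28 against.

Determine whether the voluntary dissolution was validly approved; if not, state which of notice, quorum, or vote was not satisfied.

Notice: 26 days given; 21 required. Satisfied.
Quorum: 15% of 589 = 88.35, rounded up to 89; 84 present. Not satisfied.
Vote: requires two-thirds of those present (84); 2/3 of 84 = 56, so 56 needed; 56 in favor. Satisfied.

Invalid — quorum requirement not satisfied.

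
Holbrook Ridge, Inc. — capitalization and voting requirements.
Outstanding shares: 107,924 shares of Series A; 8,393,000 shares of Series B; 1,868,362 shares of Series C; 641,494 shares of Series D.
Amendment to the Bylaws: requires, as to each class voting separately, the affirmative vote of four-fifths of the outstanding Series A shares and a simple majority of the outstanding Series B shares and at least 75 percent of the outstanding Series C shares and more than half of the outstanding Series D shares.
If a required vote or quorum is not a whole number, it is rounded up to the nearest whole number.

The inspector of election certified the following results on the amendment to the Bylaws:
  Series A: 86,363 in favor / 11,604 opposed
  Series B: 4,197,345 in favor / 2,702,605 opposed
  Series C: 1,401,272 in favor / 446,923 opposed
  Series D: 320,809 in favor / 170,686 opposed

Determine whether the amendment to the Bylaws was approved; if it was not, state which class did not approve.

Approved — every class gave the required vote.

Series A: 4/5 of 107924 = 86339.20, rounded up to 86340; 86,340 required, 86,363 in favor — approved.
Series B: a majority of 8393000 is 4196501; 4,196,501 required, 4,197,345 in favor — approved.
Series C: 3/4 of 1868362 = 1401271.50, rounded up to 1401272; 1,401,272 required, 1,401,272 in favor — approved.
Series D: a majority of 641494 is 320748; 320,748 required, 320,809 in favor — approved.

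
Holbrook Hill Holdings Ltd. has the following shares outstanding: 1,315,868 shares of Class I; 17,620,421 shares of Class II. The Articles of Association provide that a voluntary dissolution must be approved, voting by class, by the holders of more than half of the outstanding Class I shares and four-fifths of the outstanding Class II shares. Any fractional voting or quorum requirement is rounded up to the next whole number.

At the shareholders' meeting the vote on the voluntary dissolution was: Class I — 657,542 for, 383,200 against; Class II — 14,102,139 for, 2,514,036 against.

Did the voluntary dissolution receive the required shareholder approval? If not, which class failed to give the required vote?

Class I: a majority of 1315868 is 657935; 657,935 required, 657,542 in favor — not approved.
Class II: 4/5 of 17620421 = 14096336.80, rounded up to 14096337; 14,096,337 required, 14,102,139 in favor — approved.

Not approved — the Class I shares did not give the required vote.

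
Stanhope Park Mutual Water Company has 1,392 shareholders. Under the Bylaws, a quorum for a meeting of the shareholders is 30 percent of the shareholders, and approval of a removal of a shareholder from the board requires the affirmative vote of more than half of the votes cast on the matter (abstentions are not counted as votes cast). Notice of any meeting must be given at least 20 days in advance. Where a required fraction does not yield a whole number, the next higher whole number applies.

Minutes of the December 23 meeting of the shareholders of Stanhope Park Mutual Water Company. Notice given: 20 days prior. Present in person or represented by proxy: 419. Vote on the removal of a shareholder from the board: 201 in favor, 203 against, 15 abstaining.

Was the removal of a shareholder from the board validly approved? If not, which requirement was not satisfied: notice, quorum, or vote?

Notice: 20 days given; 20 required. Satisfied.
Quorum: 30% of 1,392 = 417.60, rounded up to 418; 419 present. Satisfied.
Vote: requires a majority of the votes cast (419 − 15 abstaining = 404); a majority of 404 is 203, so 203 needed; 201 in favor. Not satisfied.

Invalid — vote requirement not satisfied.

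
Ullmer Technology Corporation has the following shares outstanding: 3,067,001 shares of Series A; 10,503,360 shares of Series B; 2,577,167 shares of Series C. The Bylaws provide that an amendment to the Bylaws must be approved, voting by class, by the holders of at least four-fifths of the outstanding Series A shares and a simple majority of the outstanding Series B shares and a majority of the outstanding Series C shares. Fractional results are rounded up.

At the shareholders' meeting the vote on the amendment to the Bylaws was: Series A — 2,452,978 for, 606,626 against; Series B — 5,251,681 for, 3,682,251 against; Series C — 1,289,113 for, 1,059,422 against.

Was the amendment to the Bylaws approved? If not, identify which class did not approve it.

Series A: 4/5 of 3067001 = 2453600.80, rounded up to 2453601; 2,453,601 required, 2,452,978 in favor — not approved.
Series B: a majority of 10503360 is 5251681; 5,251,681 required, 5,251,681 in favor — approved.
Series C: a majority of 2577167 is 1288584; 1,288,584 required, 1,289,113 in favor — approved.

Not approved — the Series A shares did not give the required vote.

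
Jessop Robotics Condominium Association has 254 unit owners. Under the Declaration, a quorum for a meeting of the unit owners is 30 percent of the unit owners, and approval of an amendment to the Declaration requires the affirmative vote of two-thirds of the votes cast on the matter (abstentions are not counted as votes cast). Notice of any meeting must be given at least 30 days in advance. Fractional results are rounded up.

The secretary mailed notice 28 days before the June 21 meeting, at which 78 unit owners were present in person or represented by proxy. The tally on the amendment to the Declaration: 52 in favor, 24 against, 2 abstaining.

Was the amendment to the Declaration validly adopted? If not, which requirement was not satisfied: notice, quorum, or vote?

Invalid — notice requirement not satisfied.

Notice: 28 days given; 30 required. Not satisfied.
Quorum: 30% of 254 = 76.20, rounded up to 77; 78 present. Satisfied.
Vote: requires two-thirds of the votes cast (78 − 2 abstaining = 76); 2/3 of 76 = 50.67, rounded up to 51, so 51 needed; 52 in favor. Satisfied.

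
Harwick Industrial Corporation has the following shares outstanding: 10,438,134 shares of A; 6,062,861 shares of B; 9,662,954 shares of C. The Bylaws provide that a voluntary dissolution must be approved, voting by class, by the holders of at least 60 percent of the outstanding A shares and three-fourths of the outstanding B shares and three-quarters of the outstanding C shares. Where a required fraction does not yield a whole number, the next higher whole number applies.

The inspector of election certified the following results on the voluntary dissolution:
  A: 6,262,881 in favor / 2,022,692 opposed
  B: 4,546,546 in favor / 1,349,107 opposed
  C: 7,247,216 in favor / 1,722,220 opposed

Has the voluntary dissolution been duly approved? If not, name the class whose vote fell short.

A: 3/5 of 10438134 = 6262880.40, rounded up to 6262881; 6,262,881 required, 6,262,881 in favor — approved.
B: 3/4 of 6062861 = 4547145.75, rounded up to 4547146; 4,547,146 required, 4,546,546 in favor — not approved.
C: 3/4 of 9662954 = 7247215.50, rounded up to 7247216; 7,247,216 required, 7,247,216 in favor — approved.

Not approved — the B shares did not give the required vote.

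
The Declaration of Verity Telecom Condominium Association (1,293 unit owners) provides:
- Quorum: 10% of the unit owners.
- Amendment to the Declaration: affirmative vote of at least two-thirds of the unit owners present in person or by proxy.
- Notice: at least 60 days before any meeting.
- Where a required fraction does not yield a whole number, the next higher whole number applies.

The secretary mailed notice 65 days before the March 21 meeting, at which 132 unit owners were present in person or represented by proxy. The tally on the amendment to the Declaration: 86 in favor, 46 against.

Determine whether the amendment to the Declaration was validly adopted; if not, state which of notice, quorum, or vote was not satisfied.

Invalid — vote requirement not satisfied.

Notice: 65 days given; 60 required. Satisfied.
Quorum: 10% of 1,293 = 129.30, rounded up to 130; 132 present. Satisfied.
Vote: requires two-thirds of those present (132); 2/3 of 132 = 88, so 88 needed; 86 in favor. Not satisfied.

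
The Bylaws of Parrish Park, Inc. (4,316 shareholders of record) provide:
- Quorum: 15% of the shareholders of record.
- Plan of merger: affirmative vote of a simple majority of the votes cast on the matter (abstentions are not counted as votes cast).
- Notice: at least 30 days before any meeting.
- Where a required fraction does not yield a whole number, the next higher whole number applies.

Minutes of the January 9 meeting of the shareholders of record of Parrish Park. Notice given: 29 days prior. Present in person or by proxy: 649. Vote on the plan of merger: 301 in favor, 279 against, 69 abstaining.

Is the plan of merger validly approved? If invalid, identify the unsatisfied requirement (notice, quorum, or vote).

Invalid — notice requirement not satisfied.

Notice: 29 days given; 30 required. Not satisfied.
Quorum: 15% of 4,316 = 647.40, rounded up to 648; 649 present. Satisfied.
Vote: requires a majority of the votes cast (649 − 69 abstaining = 580); a majority of 580 is 291, so 291 needed; 301 in favor. Satisfied.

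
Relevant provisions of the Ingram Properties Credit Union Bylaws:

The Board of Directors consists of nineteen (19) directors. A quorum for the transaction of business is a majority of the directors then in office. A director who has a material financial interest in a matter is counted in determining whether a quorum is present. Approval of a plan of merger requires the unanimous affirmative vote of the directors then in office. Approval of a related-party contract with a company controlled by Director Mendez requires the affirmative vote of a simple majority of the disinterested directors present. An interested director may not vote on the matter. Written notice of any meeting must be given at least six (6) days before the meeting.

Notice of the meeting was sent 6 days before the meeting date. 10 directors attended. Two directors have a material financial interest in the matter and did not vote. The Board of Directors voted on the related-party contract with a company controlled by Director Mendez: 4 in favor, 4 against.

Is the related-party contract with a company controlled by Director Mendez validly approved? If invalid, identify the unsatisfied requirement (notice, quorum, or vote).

Notice: 6 days given; 6 required (6 ≥ 6). Satisfied.
Quorum: 10 present (interested directors count toward quorum); quorum is 10. Satisfied.
Vote: the related-party contract with a company controlled by Director Mendez requires a majority of the disinterested directors present (10 − 2 = 8). A majority of 8 is 5, so 5 affirmative votes are needed; 4 voted in favor. Not satisfied.

Invalid — vote requirement not satisfied.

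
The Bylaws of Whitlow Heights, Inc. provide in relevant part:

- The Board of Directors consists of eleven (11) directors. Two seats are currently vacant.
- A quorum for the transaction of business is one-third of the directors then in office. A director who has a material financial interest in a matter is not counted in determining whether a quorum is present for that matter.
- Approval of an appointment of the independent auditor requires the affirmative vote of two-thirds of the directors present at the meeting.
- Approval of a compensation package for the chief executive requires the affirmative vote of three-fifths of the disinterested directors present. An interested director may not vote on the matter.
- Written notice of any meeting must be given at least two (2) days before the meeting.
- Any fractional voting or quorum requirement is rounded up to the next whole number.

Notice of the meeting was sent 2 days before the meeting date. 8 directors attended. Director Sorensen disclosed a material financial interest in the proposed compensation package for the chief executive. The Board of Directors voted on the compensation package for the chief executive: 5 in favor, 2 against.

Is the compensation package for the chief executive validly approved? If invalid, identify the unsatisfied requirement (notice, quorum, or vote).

Valid — all requirements satisfied.

Notice: 2 days given; 2 required (2 ≥ 2). Satisfied.
Quorum: 8 present, but the 1 interested director does not count, leaving 7. Quorum is 3. Satisfied.
Vote: the compensation package for the chief executive requires three-fifths of the disinterested directors present (8 − 1 = 7). 3/5 of 7 = 4.20, rounded up to 5, so 5 affirmative votes are needed; 5 voted in favor. Satisfied.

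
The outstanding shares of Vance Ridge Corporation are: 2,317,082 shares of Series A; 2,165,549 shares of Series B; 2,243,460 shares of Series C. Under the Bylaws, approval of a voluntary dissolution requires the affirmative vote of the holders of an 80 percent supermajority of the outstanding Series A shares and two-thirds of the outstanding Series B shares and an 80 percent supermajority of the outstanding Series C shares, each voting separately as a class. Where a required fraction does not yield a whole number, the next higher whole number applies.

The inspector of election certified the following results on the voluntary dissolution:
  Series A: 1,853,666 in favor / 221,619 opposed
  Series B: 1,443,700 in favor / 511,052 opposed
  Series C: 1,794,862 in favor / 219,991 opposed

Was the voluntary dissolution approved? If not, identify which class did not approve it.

Series A: 4/5 of 2317082 = 1853665.60, rounded up to 1853666; 1,853,666 required, 1,853,666 in favor — approved.
Series B: 2/3 of 2165549 = 1443699.33, rounded up to 1443700; 1,443,700 required, 1,443,700 in favor — approved.
Series C: 4/5 of 2243460 = 1794768; 1,794,768 required, 1,794,862 in favor — approved.

Approved — every class gave the required vote.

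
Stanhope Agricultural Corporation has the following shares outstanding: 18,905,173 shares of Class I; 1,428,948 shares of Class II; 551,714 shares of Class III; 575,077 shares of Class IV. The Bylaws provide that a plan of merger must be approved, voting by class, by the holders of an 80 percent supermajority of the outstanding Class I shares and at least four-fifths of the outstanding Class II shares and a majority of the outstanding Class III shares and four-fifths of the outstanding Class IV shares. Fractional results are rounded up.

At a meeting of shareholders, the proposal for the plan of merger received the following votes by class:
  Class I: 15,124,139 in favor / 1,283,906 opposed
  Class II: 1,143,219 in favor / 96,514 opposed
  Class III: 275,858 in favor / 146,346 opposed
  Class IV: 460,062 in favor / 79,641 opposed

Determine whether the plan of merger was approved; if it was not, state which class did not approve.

Class I: 4/5 of 18905173 = 15124138.40, rounded up to 15124139; 15,124,139 required, 15,124,139 in favor — approved.
Class II: 4/5 of 1428948 = 1143158.40, rounded up to 1143159; 1,143,159 required, 1,143,219 in favor — approved.
Class III: a majority of 551714 is 275858; 275,858 required, 275,858 in favor — approved.
Class IV: 4/5 of 575077 = 460061.60, rounded up to 460062; 460,062 required, 460,062 in favor — approved.

Approved — every class gave the required vote.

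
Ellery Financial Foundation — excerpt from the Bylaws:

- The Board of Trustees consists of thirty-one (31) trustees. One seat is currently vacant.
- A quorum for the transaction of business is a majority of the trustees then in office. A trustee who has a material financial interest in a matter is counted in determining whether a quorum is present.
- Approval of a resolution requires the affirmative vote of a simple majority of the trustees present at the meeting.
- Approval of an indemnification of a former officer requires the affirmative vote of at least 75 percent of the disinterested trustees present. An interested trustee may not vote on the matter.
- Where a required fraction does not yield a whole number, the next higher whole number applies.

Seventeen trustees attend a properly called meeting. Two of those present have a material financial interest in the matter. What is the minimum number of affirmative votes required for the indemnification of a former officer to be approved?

The indemnification of a former officer requires three-fourths of the disinterested trustees present (17 − 2 = 15).
3/4 of 15 = 11.25, rounded up to 12.

12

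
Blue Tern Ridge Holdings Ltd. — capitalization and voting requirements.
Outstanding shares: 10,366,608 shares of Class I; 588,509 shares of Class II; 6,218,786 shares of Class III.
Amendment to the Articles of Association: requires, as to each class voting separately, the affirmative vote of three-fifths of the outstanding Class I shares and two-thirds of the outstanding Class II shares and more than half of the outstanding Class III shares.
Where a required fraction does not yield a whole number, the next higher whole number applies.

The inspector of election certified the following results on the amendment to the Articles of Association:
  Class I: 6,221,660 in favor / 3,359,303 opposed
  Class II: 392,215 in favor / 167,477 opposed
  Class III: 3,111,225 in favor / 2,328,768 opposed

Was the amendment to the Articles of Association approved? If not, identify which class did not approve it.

Not approved — the Class II shares did not give the required vote.

Class I: 3/5 of 10366608 = 6219964.80, rounded up to 6219965; 6,219,965 required, 6,221,660 in favor — approved.
Class II: 2/3 of 588509 = 392339.33, rounded up to 392340; 392,340 required, 392,215 in favor — not approved.
Class III: a majority of 6218786 is 3109394; 3,109,394 required, 3,111,225 in favor — approved.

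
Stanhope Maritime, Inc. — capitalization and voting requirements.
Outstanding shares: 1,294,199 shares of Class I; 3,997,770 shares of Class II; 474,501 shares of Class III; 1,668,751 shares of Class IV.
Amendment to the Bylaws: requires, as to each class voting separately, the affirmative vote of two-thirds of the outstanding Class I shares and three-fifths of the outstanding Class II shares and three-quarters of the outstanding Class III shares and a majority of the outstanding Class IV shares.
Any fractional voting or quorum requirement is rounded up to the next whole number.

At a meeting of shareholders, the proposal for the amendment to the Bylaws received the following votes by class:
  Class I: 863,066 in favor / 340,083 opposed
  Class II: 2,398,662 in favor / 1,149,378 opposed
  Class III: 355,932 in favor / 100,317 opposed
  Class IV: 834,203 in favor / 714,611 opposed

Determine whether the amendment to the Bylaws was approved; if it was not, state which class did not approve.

Class I: 2/3 of 1294199 = 862799.33, rounded up to 862800; 862,800 required, 863,066 in favor — approved.
Class II: 3/5 of 3997770 = 2398662; 2,398,662 required, 2,398,662 in favor — approved.
Class III: 3/4 of 474501 = 355875.75, rounded up to 355876; 355,876 required, 355,932 in favor — approved.
Class IV: a majority of 1668751 is 834376; 834,376 required, 834,203 in favor — not approved.

Not approved — the Class IV shares did not give the required vote.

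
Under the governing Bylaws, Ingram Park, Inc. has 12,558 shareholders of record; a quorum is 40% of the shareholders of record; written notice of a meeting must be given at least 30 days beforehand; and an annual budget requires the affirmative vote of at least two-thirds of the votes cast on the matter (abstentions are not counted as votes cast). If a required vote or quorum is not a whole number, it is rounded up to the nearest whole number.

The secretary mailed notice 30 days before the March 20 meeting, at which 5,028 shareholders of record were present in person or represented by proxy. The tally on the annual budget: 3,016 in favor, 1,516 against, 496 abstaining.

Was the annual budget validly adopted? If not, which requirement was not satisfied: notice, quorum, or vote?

Notice: 30 days given; 30 required. Satisfied.
Quorum: 40% of 12,558 = 5,023.20, rounded up to 5,024; 5,028 present. Satisfied.
Vote: requires two-thirds of the votes cast (5,028 − 496 abstaining = 4,532); 2/3 of 4532 = 3021.33, rounded up to 3022, so 3,022 needed; 3,016 in favor. Not satisfied.

Invalid — vote requirement not satisfied.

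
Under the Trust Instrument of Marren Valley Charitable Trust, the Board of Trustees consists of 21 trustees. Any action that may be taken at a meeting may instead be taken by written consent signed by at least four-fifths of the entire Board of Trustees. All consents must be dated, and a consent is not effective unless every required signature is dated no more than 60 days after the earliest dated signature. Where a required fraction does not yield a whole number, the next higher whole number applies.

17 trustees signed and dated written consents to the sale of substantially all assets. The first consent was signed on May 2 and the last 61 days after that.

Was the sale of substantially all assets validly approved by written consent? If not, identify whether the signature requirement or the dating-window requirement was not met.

Signatures required: at least four-fifths of 21 — 4/5 of 21 = 16.80, rounded up to 17, so 17 needed; 17 signed. Sufficient.
Dating window: the latest signature is 61 days after the earliest; the limit is 60 days. Outside the window.

Not effective — dating-window requirement not satisfied.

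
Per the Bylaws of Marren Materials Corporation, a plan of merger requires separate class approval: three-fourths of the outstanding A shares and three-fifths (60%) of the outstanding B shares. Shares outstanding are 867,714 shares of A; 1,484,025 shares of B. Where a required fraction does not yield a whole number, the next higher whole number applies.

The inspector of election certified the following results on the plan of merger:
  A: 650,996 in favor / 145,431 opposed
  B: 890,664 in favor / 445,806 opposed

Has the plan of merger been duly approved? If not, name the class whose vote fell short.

A: 3/4 of 867714 = 650785.50, rounded up to 650786; 650,786 required, 650,996 in favor — approved.
B: 3/5 of 1484025 = 890415; 890,415 required, 890,664 in favor — approved.

Approved — every class gave the required vote.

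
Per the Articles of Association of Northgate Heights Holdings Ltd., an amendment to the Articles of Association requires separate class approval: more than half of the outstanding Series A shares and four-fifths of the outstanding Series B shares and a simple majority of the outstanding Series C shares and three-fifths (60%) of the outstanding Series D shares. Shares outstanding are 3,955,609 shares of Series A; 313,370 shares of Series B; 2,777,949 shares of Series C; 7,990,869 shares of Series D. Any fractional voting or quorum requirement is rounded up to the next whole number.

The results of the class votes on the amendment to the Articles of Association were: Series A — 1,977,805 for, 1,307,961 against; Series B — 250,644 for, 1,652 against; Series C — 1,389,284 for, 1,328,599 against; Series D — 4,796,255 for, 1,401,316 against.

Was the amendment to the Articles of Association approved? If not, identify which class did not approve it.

Series A: a majority of 3955609 is 1977805; 1,977,805 required, 1,977,805 in favor — approved.
Series B: 4/5 of 313370 = 250696; 250,696 required, 250,644 in favor — not approved.
Series C: a majority of 2777949 is 1388975; 1,388,975 required, 1,389,284 in favor — approved.
Series D: 3/5 of 7990869 = 4794521.40, rounded up to 4794522; 4,794,522 required, 4,796,255 in favor — approved.

Not approved — the Series B shares did not give the required vote.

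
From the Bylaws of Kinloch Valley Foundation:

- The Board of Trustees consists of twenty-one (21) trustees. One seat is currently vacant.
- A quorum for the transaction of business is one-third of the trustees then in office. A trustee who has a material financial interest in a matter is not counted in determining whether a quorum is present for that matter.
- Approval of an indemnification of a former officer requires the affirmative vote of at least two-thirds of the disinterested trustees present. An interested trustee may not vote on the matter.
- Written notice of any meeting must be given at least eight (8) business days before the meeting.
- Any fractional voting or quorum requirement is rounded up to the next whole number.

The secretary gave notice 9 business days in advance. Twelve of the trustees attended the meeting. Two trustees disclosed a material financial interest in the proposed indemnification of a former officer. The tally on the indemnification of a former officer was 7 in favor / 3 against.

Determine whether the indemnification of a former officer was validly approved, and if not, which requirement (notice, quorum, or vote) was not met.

Valid — all requirements satisfied.

Notice: 9 business days given; 8 required (9 ≥ 8). Satisfied.
Quorum: 12 present, but the 2 interested trustees do not count, leaving 10. Quorum is 7. Satisfied.
Vote: the indemnification of a former officer requires two-thirds of the disinterested trustees present (12 − 2 = 10). 2/3 of 10 = 6.67, rounded up to 7, so 7 affirmative votes are needed; 7 voted in favor. Satisfied.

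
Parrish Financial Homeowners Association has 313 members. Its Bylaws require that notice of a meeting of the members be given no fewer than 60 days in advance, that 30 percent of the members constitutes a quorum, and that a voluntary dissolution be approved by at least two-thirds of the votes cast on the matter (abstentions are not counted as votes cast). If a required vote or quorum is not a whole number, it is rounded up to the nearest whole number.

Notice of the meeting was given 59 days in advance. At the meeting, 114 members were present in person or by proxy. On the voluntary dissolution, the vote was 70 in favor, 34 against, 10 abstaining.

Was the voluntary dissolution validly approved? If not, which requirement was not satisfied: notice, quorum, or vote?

Notice: 59 days given; 60 required. Not satisfied.
Quorum: 30% of 313 = 93.90, rounded up to 94; 114 present. Satisfied.
Vote: requires two-thirds of the votes cast (114 − 10 abstaining = 104); 2/3 of 104 = 69.33, rounded up to 70, so 70 needed; 70 in favor. Satisfied.

Invalid — notice requirement not satisfied.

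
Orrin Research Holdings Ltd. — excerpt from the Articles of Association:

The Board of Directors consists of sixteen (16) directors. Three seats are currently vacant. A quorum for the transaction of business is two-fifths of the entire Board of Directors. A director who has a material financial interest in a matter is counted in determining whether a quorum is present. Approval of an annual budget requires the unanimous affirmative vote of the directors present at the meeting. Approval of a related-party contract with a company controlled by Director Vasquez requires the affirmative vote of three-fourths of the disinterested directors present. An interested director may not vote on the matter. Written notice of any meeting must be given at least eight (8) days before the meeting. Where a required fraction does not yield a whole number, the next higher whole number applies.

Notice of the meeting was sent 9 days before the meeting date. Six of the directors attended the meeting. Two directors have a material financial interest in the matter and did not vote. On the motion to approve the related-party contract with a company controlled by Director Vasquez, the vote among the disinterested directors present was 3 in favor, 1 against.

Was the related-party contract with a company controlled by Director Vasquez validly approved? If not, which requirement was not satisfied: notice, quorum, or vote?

Invalid — quorum requirement not satisfied.

Notice: 9 days given; 8 required (9 ≥ 8). Satisfied.
Quorum: 6 present (interested directors count toward quorum); quorum is 7. Not satisfied.
Vote: the related-party contract with a company controlled by Director Vasquez requires three-fourths of the disinterested directors present (6 − 2 = 4). 3/4 of 4 = 3, so 3 affirmative votes are needed; 3 voted in favor. Satisfied. (Moot — without a quorum no business can be validly transacted.)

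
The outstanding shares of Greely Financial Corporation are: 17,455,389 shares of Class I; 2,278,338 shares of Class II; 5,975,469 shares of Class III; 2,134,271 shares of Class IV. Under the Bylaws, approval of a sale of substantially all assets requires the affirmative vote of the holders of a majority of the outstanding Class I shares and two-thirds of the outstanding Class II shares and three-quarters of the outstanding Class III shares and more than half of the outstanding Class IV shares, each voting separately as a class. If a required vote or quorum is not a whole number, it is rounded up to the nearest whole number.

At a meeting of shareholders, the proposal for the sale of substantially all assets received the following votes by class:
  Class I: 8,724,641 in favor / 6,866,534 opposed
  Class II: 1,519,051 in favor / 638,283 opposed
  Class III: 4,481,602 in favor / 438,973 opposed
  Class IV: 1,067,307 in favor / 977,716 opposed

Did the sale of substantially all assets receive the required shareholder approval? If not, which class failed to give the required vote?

Not approved — the Class I shares did not give the required vote.

Class I: a majority of 17455389 is 8727695; 8,727,695 required, 8,724,641 in favor — not approved.
Class II: 2/3 of 2278338 = 1518892; 1,518,892 required, 1,519,051 in favor — approved.
Class III: 3/4 of 5975469 = 4481601.75, rounded up to 4481602; 4,481,602 required, 4,481,602 in favor — approved.
Class IV: a majority of 2134271 is 1067136; 1,067,136 required, 1,067,307 in favor — approved.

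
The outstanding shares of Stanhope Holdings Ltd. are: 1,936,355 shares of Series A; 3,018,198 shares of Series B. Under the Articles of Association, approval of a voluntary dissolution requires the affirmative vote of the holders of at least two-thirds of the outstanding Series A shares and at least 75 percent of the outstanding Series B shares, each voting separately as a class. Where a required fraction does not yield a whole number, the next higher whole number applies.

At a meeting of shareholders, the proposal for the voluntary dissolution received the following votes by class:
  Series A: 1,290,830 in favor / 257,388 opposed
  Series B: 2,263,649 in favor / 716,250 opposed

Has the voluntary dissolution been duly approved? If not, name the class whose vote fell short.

Series A: 2/3 of 1936355 = 1290903.33, rounded up to 1290904; 1,290,904 required, 1,290,830 in favor — not approved.
Series B: 3/4 of 3018198 = 2263648.50, rounded up to 2263649; 2,263,649 required, 2,263,649 in favor — approved.

Not approved — the Series A shares did not give the required vote.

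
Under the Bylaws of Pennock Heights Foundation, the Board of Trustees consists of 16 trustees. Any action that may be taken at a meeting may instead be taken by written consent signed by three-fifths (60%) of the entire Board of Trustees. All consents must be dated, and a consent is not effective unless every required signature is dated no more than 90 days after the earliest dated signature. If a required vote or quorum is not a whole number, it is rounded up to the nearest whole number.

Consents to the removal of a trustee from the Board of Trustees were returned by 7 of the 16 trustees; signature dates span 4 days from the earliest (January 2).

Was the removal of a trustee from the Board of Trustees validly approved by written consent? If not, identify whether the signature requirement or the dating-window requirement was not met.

Signatures required: three-fifths (60%) of 16 — 3/5 of 16 = 9.60, rounded up to 10, so 10 needed; 7 signed. Insufficient.
Dating window: the latest signature is 4 days after the earliest; the limit is 90 days. Within the window.

Not effective — insufficient signatures.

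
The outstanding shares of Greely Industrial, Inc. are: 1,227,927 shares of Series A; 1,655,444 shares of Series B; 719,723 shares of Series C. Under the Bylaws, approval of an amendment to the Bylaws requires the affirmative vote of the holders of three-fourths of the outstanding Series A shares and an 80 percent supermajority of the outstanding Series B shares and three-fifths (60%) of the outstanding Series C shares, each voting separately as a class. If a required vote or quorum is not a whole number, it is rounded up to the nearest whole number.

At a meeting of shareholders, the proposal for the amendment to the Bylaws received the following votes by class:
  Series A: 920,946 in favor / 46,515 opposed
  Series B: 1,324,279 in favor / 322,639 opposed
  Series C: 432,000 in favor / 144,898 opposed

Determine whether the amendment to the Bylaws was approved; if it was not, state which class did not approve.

Not approved — the Series B shares did not give the required vote.

Series A: 3/4 of 1227927 = 920945.25, rounded up to 920946; 920,946 required, 920,946 in favor — approved.
Series B: 4/5 of 1655444 = 1324355.20, rounded up to 1324356; 1,324,356 required, 1,324,279 in favor — not approved.
Series C: 3/5 of 719723 = 431833.80, rounded up to 431834; 431,834 required, 432,000 in favor — approved.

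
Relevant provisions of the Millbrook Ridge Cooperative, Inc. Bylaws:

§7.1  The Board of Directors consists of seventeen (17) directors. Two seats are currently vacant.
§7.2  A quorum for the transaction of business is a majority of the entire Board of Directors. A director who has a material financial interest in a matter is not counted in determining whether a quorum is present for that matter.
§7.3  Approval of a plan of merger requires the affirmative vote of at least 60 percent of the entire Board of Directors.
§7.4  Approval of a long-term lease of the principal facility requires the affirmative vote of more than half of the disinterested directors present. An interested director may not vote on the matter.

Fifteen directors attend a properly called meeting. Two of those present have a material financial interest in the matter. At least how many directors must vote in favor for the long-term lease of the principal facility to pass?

The long-term lease of the principal facility requires a majority of the disinterested directors present (15 − 2 = 13).
A majority of 13 is 7.

7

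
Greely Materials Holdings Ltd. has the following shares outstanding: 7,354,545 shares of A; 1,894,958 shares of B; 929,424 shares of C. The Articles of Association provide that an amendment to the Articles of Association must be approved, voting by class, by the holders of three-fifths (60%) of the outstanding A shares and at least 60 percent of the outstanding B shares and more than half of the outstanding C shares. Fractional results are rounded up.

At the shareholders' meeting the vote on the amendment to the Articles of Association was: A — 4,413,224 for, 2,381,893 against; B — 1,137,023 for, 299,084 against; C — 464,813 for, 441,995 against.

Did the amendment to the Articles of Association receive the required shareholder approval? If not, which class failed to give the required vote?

Approved — every class gave the required vote.

A: 3/5 of 7354545 = 4412727; 4,412,727 required, 4,413,224 in favor — approved.
B: 3/5 of 1894958 = 1136974.80, rounded up to 1136975; 1,136,975 required, 1,137,023 in favor — approved.
C: a majority of 929424 is 464713; 464,713 required, 464,813 in favor — approved.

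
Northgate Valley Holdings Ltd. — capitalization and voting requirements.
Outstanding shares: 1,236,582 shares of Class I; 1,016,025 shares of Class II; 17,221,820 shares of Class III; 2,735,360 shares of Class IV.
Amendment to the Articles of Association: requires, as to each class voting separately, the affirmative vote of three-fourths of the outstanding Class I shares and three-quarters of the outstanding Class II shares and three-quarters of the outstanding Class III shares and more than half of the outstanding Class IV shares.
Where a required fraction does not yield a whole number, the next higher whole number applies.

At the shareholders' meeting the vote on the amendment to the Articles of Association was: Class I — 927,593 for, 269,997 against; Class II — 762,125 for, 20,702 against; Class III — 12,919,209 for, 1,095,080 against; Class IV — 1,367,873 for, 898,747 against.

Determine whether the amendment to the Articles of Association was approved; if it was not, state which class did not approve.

Class I: 3/4 of 1236582 = 927436.50, rounded up to 927437; 927,437 required, 927,593 in favor — approved.
Class II: 3/4 of 1016025 = 762018.75, rounded up to 762019; 762,019 required, 762,125 in favor — approved.
Class III: 3/4 of 17221820 = 12916365; 12,916,365 required, 12,919,209 in favor — approved.
Class IV: a majority of 2735360 is 1367681; 1,367,681 required, 1,367,873 in favor — approved.

Approved — every class gave the required vote.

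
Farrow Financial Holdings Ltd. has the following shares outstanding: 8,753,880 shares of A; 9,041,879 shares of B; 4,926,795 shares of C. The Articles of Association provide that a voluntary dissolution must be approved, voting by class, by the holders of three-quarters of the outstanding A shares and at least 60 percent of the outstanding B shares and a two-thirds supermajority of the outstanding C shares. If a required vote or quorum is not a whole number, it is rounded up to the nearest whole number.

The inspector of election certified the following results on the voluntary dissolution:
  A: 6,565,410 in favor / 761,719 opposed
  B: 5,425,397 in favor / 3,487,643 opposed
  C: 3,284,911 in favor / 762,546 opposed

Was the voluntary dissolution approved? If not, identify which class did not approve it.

A: 3/4 of 8753880 = 6565410; 6,565,410 required, 6,565,410 in favor — approved.
B: 3/5 of 9041879 = 5425127.40, rounded up to 5425128; 5,425,128 required, 5,425,397 in favor — approved.
C: 2/3 of 4926795 = 3284530; 3,284,530 required, 3,284,911 in favor — approved.

Approved — every class gave the required vote.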